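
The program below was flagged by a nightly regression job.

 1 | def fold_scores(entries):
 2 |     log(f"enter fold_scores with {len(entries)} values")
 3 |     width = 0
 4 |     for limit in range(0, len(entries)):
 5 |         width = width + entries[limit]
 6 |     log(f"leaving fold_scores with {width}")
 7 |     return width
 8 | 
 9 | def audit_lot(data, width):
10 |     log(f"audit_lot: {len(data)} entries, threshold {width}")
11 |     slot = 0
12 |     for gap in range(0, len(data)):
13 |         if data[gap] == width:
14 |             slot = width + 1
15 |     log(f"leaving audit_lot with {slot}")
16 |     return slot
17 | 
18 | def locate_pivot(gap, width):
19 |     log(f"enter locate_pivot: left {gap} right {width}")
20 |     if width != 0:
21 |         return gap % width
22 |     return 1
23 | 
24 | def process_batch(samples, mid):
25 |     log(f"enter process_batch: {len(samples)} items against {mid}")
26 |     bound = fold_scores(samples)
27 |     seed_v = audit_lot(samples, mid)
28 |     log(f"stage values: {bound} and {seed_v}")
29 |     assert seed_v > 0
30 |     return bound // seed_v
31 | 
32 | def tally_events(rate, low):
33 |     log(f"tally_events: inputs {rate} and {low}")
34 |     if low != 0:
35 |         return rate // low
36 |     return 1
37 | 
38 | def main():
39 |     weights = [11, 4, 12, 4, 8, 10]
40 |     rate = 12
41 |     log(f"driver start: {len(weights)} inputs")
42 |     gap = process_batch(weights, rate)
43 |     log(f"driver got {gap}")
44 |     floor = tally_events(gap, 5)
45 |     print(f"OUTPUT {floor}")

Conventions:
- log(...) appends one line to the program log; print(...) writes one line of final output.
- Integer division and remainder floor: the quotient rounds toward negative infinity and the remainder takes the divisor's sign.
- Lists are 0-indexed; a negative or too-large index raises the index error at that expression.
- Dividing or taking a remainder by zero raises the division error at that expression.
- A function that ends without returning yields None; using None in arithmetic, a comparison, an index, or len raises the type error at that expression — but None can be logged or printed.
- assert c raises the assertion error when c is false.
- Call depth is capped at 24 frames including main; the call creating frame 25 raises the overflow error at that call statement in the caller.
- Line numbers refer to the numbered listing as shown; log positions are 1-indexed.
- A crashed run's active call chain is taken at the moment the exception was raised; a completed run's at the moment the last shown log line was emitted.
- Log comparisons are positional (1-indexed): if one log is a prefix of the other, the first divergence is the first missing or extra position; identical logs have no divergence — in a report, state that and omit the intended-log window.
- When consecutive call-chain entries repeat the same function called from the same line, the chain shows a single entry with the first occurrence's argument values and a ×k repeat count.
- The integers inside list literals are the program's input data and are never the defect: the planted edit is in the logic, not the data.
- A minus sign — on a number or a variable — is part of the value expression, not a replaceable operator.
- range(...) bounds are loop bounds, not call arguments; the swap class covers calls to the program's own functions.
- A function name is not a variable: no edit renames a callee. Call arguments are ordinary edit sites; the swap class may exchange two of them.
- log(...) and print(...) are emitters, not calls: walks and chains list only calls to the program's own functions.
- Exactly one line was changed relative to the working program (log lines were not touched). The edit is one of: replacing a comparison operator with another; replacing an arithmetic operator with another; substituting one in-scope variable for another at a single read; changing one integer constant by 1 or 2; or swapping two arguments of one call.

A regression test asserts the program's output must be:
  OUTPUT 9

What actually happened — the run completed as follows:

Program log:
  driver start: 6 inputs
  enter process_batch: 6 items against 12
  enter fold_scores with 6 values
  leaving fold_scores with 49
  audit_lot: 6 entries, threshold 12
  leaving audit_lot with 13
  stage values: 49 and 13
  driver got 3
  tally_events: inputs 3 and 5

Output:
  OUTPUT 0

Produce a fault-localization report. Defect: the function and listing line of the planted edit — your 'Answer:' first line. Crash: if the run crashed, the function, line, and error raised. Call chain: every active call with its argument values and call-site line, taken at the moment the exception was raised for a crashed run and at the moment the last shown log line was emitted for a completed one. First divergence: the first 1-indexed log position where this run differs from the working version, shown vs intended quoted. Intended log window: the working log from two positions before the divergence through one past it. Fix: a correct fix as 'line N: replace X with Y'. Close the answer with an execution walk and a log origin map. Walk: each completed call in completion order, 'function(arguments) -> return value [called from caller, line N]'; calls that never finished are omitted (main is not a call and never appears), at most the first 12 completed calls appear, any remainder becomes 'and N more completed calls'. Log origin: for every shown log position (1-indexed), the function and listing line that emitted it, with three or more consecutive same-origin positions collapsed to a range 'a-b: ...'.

Answer: the defect is in audit_lot at line 14.
Key fact: At log position 6 the runs split — shown 'leaving audit_lot with 13', but the working version logs 'leaving audit_lot with 1'.
Call chain: main -> tally_events(3, 5) (called at line 44).
First divergence: position 6 — the shown line 'leaving audit_lot with 13' should read 'leaving audit_lot with 1'.
Intended log window:
  4: leaving fold_scores with 49
  5: audit_lot: 6 entries, threshold 12
  6: leaving audit_lot with 1
  7: stage values: 49 and 1
Execution walk:
  fold_scores([11, 4, 12, 4, 8, 10]) -> 49  [called from process_batch, line 26]
  audit_lot([11, 4, 12, 4, 8, 10], 12) -> 13  [called from process_batch, line 27]
  process_batch([11, 4, 12, 4, 8, 10], 12) -> 3  [called from main, line 42]
  tally_events(3, 5) -> 0  [called from main, line 44]
Origin of each log line:
  1: logged in main at line 41
  2: logged in process_batch at line 25
  3: logged in fold_scores at line 2
  4: logged in fold_scores at line 6
  5: logged in audit_lot at line 10
  6: logged in audit_lot at line 15
  7: logged in process_batch at line 28
  8: logged in main at line 43
  9: logged in tally_events at line 33
A correct fix: line 14: replace `width` with `slot`.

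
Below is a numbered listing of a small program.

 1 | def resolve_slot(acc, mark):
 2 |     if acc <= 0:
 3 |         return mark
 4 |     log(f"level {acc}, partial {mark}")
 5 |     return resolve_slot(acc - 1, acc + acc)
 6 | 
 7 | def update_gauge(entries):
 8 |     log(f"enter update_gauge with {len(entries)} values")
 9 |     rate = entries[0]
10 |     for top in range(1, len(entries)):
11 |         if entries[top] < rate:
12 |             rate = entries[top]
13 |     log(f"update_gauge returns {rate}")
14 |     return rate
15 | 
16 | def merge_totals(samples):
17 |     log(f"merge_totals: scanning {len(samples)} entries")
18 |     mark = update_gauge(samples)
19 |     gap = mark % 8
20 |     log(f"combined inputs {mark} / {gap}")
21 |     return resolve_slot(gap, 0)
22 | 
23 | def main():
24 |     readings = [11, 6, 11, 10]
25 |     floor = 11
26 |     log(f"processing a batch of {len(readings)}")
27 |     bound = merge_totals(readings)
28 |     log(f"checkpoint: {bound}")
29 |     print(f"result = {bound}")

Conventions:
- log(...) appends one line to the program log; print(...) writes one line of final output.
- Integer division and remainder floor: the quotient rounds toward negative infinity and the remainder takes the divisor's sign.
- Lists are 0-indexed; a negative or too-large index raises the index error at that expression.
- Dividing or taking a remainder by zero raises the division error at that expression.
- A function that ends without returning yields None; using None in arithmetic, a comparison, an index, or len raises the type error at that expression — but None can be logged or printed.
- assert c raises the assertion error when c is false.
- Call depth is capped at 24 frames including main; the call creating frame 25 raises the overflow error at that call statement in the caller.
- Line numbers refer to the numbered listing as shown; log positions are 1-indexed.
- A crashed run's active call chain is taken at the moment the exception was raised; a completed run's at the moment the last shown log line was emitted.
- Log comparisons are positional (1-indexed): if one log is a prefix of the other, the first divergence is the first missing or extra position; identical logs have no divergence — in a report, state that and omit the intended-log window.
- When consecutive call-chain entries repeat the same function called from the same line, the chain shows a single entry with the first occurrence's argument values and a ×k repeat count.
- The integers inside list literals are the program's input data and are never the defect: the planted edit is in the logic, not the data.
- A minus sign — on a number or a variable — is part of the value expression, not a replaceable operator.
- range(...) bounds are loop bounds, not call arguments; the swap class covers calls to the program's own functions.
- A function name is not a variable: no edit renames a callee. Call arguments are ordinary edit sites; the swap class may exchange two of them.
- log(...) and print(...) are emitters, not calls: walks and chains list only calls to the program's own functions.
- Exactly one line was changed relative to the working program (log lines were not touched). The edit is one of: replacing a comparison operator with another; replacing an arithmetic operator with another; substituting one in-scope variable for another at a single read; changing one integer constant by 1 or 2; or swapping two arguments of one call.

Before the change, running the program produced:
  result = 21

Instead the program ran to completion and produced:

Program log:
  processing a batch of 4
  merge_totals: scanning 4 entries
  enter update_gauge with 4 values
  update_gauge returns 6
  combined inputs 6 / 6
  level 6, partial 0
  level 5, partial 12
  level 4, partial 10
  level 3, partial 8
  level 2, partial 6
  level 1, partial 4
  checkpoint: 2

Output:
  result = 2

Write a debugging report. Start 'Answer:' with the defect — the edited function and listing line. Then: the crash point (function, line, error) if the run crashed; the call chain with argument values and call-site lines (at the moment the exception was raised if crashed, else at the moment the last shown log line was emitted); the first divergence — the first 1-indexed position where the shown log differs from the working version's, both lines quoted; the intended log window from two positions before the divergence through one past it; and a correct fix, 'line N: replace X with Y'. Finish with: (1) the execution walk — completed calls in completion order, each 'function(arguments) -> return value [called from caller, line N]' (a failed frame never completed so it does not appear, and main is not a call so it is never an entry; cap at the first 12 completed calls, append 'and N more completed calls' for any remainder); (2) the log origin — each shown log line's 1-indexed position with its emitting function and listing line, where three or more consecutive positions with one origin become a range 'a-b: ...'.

Answer: the defect is in resolve_slot at line 5.
Key observation: Position 7 is the first bad log line: 'level 5, partial 12' should read 'level 5, partial 6'.
Call chain: main.
First divergence: position 7; shown 'level 5, partial 12' vs intended 'level 5, partial 6'.
Intended log window:
  5: combined inputs 6 / 6
  6: level 6, partial 0
  7: level 5, partial 6
  8: level 4, partial 11
Execution walk:
  update_gauge([11, 6, 11, 10]) -> 6  [called from merge_totals, line 18]
  resolve_slot(0, 2) -> 2  [called from resolve_slot, line 5]
  resolve_slot(1, 4) -> 2  [called from resolve_slot, line 5]
  resolve_slot(2, 6) -> 2  [called from resolve_slot, line 5]
  resolve_slot(3, 8) -> 2  [called from resolve_slot, line 5]
  resolve_slot(4, 10) -> 2  [called from resolve_slot, line 5]
  resolve_slot(5, 12) -> 2  [called from resolve_slot, line 5]
  resolve_slot(6, 0) -> 2  [called from merge_totals, line 21]
  merge_totals([11, 6, 11, 10]) -> 2  [called from main, line 27]
Origin of each log line:
  1: emitted by main (line 26)
  2: emitted by merge_totals (line 17)
  3: emitted by update_gauge (line 8)
  4: emitted by update_gauge (line 13)
  5: emitted by merge_totals (line 20)
  6-11: emitted by resolve_slot (line 4)
  12: emitted by main (line 28)
A correct fix: line 5: replace `acc + acc` with `mark + acc`.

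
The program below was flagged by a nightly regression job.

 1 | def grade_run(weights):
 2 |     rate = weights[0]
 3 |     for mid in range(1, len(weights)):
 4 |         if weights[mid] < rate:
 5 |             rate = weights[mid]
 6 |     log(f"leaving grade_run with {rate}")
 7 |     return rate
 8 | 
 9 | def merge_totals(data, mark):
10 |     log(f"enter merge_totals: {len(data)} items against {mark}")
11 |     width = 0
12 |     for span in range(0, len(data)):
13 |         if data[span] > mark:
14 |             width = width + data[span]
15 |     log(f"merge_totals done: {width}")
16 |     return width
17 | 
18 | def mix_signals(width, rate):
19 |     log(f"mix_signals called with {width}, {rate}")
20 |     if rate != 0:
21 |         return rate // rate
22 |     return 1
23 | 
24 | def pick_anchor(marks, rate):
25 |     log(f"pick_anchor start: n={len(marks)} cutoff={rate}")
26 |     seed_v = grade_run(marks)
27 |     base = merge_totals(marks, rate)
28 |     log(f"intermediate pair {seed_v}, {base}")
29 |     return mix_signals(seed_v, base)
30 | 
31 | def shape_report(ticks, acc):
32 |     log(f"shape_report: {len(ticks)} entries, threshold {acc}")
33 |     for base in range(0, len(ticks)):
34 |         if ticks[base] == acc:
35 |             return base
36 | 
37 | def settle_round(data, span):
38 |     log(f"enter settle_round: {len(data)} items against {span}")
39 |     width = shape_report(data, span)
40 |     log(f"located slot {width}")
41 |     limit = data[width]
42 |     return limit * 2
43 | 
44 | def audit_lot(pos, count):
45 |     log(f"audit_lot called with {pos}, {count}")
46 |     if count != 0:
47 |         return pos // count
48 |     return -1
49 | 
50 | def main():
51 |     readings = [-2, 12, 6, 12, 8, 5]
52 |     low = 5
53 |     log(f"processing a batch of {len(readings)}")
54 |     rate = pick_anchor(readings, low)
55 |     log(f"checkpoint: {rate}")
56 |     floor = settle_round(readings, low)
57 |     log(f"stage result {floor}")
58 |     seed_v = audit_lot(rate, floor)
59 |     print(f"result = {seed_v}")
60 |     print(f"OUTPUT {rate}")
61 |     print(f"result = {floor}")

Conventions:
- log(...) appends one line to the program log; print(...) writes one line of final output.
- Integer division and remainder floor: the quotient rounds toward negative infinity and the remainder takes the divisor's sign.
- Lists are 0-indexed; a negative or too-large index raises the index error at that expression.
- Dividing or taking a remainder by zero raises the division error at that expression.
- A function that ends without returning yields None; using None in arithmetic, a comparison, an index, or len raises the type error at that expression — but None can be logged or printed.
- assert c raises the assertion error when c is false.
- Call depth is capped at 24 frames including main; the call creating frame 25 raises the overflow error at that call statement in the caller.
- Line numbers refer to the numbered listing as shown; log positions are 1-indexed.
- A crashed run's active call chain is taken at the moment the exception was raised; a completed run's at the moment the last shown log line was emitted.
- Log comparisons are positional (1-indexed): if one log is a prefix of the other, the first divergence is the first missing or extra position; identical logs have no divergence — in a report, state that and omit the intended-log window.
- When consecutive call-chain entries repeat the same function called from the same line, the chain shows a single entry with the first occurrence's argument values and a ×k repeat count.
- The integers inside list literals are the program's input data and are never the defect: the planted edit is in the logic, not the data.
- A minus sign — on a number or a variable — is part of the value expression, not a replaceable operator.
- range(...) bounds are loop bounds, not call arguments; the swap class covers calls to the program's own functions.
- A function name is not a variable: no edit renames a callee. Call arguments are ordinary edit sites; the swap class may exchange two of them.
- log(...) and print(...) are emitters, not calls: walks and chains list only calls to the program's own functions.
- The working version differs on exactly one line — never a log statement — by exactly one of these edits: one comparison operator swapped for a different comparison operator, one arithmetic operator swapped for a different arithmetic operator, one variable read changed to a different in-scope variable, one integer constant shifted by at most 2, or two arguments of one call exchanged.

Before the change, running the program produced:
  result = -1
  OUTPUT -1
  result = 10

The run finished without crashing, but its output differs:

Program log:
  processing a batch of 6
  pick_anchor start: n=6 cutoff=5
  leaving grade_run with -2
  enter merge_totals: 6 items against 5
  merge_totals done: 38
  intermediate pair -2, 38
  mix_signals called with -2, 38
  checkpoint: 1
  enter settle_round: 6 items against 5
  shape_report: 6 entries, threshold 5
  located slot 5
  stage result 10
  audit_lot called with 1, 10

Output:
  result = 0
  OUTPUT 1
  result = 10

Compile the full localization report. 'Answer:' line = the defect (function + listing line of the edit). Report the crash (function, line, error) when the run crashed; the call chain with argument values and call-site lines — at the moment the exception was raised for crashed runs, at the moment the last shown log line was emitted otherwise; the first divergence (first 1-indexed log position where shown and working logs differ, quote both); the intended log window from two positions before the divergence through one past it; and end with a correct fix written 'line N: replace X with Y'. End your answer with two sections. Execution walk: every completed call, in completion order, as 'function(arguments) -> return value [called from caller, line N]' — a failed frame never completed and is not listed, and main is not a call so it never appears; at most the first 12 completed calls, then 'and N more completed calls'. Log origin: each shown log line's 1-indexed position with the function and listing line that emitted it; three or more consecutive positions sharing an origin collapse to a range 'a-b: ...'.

Answer: the defect is in mix_signals at line 21.
The tell: The earliest visible damage is log position 8 — 'checkpoint: 1' rather than the intended 'checkpoint: -1'.
Call chain: main -> audit_lot(1, 10) (called at line 58).
First divergence: at position 8 the run shows 'checkpoint: 1' where the working version logs 'checkpoint: -1'.
Intended log window:
  6: intermediate pair -2, 38
  7: mix_signals called with -2, 38
  8: checkpoint: -1
  9: enter settle_round: 6 items against 5
Execution walk:
  grade_run([-2, 12, 6, 12, 8, 5]) -> -2  [called from pick_anchor, line 26]
  merge_totals([-2, 12, 6, 12, 8, 5], 5) -> 38  [called from pick_anchor, line 27]
  mix_signals(-2, 38) -> 1  [called from pick_anchor, line 29]
  pick_anchor([-2, 12, 6, 12, 8, 5], 5) -> 1  [called from main, line 54]
  shape_report([-2, 12, 6, 12, 8, 5], 5) -> 5  [called from settle_round, line 39]
  settle_round([-2, 12, 6, 12, 8, 5], 5) -> 10  [called from main, line 56]
  audit_lot(1, 10) -> 0  [called from main, line 58]
Log origins:
  1 — main, line 53
  2 — pick_anchor, line 25
  3 — grade_run, line 6
  4 — merge_totals, line 10
  5 — merge_totals, line 15
  6 — pick_anchor, line 28
  7 — mix_signals, line 19
  8 — main, line 55
  9 — settle_round, line 38
  10 — shape_report, line 32
  11 — settle_round, line 40
  12 — main, line 57
  13 — audit_lot, line 45
A correct fix: line 21: replace `rate // rate` with `width // rate`.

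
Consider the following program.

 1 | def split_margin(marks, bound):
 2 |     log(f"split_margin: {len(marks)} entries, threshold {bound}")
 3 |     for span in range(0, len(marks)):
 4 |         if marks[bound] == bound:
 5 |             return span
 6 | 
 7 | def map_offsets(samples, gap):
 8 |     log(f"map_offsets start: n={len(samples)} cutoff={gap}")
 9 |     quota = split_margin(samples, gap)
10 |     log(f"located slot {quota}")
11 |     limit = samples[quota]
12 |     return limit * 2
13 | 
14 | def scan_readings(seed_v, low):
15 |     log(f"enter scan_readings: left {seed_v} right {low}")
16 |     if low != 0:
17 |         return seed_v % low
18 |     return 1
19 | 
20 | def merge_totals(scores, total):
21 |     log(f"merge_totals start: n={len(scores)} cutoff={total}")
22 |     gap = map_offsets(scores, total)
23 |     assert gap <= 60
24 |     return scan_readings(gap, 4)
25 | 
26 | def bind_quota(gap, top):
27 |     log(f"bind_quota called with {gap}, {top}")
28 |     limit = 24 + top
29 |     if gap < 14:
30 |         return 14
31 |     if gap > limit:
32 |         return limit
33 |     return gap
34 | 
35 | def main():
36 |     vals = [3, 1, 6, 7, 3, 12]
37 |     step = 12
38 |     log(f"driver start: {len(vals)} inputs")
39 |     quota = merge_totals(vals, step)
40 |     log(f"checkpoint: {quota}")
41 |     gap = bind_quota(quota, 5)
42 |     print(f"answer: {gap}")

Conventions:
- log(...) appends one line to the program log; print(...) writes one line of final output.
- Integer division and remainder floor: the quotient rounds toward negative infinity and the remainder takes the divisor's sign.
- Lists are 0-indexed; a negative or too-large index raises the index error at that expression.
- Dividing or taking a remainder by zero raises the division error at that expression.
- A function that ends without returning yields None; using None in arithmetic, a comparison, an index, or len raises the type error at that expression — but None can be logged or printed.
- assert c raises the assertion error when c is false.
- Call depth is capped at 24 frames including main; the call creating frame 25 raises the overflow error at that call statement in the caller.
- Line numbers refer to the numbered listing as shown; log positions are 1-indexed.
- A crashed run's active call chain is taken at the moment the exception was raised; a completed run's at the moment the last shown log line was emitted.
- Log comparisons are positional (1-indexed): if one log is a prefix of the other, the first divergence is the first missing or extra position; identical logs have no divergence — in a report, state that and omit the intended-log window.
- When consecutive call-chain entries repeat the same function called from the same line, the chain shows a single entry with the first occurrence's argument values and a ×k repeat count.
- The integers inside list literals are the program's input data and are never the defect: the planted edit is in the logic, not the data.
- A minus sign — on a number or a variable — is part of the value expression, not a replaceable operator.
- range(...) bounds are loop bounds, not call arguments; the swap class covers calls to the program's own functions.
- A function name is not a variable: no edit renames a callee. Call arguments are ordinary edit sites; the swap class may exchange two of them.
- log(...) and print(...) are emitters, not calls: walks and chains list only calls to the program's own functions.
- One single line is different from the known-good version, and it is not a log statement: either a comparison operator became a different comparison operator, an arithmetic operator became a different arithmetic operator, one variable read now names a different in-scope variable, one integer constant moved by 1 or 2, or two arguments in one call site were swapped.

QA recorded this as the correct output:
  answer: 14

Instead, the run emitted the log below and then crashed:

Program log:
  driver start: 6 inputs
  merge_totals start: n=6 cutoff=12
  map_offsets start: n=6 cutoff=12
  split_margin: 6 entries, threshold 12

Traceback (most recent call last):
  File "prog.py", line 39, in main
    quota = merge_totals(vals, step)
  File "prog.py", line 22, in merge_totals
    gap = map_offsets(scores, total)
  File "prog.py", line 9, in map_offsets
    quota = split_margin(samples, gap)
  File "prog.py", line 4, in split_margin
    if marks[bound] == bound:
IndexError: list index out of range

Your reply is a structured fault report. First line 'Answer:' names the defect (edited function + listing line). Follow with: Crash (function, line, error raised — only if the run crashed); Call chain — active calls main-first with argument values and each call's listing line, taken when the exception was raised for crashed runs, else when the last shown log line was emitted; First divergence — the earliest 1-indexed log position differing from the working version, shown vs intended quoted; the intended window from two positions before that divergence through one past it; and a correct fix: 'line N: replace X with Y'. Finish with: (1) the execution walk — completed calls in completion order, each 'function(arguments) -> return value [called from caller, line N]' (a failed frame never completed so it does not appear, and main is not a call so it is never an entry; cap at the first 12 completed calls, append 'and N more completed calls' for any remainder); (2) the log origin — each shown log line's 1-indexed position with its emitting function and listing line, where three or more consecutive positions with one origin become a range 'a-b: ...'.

Answer: the defect is in split_margin at line 4.
Core observation: After 4 matching log lines the faulty run goes silent, while the working version continues with 'located slot 5'.
Crash: split_margin, line 4, IndexError.
Call chain: main -> merge_totals([3, 1, 6, 7, 3, 12], 12) (called at line 39) -> map_offsets([3, 1, 6, 7, 3, 12], 12) (called at line 22) -> split_margin([3, 1, 6, 7, 3, 12], 12) (called at line 9).
First divergence: position 5 — after 4 matching lines the faulty run goes silent; intended next line 'located slot 5'.
Intended log window:
  3: map_offsets start: n=6 cutoff=12
  4: split_margin: 6 entries, threshold 12
  5: located slot 5
  6: enter scan_readings: left 24 right 4
Execution walk:
  (no call completed)
Origin of each log line:
  1: emitted by main (line 38)
  2: emitted by merge_totals (line 21)
  3: emitted by map_offsets (line 8)
  4: emitted by split_margin (line 2)
A correct fix: line 4: replace `marks[bound]` with `marks[span]`.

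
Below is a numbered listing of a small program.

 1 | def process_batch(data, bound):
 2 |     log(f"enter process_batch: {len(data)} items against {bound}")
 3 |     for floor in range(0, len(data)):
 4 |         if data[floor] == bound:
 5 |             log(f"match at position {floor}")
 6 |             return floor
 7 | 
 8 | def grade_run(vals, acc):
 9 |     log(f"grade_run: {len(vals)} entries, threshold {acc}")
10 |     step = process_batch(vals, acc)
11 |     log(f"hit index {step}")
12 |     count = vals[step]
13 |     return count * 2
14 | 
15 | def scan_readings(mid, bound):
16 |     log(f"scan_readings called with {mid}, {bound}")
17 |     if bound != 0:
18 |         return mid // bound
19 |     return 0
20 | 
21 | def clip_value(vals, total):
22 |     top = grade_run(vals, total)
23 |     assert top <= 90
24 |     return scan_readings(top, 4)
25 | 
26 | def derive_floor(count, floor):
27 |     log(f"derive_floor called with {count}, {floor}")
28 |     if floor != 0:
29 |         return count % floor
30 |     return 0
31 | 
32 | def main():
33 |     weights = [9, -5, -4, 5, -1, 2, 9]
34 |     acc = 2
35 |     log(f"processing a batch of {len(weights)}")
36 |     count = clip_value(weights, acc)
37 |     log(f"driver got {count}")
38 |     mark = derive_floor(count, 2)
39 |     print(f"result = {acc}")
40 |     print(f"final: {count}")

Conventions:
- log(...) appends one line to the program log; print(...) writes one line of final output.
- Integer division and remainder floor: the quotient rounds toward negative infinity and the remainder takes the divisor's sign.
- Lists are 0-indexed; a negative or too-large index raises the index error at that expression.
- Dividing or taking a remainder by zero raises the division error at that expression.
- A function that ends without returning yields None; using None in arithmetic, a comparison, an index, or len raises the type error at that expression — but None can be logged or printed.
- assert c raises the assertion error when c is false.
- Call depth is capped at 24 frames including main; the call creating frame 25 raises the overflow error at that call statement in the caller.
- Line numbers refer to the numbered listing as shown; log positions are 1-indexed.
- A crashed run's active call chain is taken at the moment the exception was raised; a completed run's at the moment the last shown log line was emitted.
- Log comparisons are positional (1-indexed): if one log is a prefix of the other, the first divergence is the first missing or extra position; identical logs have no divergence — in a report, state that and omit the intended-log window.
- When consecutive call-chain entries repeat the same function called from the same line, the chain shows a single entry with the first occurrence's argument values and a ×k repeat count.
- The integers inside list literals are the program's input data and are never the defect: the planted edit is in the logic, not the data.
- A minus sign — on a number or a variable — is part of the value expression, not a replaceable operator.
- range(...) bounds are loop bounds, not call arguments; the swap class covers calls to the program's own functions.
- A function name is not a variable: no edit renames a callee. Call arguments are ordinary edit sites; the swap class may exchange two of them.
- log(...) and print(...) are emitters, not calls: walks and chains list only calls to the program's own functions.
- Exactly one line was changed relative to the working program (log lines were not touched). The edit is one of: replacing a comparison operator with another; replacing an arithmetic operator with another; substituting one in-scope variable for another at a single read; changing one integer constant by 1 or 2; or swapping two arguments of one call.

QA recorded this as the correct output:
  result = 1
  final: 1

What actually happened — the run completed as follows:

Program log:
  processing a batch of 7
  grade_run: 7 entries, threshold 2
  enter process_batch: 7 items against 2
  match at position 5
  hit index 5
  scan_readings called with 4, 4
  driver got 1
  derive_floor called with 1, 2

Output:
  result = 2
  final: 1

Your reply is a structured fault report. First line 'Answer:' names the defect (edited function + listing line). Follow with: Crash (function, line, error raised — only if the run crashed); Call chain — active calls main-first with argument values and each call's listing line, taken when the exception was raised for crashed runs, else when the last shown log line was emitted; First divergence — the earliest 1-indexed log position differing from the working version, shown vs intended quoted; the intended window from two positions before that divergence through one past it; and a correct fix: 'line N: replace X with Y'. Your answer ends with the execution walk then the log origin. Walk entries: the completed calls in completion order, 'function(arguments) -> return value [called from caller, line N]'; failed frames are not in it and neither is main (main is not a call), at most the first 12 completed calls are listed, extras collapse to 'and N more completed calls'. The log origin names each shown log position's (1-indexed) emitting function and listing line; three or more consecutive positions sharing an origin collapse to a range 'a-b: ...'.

Answer: the defect is in main at line 39.
Key fact: Nothing in the log betrays the bug — only the output does.
Call chain: main -> derive_floor(1, 2) (called at line 38).
First divergence: none; the two logs match at every position.
Execution walk:
  process_batch([9, -5, -4, 5, -1, 2, 9], 2) -> 5  [called from grade_run, line 10]
  grade_run([9, -5, -4, 5, -1, 2, 9], 2) -> 4  [called from clip_value, line 22]
  scan_readings(4, 4) -> 1  [called from clip_value, line 24]
  clip_value([9, -5, -4, 5, -1, 2, 9], 2) -> 1  [called from main, line 36]
  derive_floor(1, 2) -> 1  [called from main, line 38]
Log line origins:
  1: logged in main at line 35
  2: logged in grade_run at line 9
  3: logged in process_batch at line 2
  4: logged in process_batch at line 5
  5: logged in grade_run at line 11
  6: logged in scan_readings at line 16
  7: logged in main at line 37
  8: logged in derive_floor at line 27
A correct fix: line 39: replace `acc` with `mark`.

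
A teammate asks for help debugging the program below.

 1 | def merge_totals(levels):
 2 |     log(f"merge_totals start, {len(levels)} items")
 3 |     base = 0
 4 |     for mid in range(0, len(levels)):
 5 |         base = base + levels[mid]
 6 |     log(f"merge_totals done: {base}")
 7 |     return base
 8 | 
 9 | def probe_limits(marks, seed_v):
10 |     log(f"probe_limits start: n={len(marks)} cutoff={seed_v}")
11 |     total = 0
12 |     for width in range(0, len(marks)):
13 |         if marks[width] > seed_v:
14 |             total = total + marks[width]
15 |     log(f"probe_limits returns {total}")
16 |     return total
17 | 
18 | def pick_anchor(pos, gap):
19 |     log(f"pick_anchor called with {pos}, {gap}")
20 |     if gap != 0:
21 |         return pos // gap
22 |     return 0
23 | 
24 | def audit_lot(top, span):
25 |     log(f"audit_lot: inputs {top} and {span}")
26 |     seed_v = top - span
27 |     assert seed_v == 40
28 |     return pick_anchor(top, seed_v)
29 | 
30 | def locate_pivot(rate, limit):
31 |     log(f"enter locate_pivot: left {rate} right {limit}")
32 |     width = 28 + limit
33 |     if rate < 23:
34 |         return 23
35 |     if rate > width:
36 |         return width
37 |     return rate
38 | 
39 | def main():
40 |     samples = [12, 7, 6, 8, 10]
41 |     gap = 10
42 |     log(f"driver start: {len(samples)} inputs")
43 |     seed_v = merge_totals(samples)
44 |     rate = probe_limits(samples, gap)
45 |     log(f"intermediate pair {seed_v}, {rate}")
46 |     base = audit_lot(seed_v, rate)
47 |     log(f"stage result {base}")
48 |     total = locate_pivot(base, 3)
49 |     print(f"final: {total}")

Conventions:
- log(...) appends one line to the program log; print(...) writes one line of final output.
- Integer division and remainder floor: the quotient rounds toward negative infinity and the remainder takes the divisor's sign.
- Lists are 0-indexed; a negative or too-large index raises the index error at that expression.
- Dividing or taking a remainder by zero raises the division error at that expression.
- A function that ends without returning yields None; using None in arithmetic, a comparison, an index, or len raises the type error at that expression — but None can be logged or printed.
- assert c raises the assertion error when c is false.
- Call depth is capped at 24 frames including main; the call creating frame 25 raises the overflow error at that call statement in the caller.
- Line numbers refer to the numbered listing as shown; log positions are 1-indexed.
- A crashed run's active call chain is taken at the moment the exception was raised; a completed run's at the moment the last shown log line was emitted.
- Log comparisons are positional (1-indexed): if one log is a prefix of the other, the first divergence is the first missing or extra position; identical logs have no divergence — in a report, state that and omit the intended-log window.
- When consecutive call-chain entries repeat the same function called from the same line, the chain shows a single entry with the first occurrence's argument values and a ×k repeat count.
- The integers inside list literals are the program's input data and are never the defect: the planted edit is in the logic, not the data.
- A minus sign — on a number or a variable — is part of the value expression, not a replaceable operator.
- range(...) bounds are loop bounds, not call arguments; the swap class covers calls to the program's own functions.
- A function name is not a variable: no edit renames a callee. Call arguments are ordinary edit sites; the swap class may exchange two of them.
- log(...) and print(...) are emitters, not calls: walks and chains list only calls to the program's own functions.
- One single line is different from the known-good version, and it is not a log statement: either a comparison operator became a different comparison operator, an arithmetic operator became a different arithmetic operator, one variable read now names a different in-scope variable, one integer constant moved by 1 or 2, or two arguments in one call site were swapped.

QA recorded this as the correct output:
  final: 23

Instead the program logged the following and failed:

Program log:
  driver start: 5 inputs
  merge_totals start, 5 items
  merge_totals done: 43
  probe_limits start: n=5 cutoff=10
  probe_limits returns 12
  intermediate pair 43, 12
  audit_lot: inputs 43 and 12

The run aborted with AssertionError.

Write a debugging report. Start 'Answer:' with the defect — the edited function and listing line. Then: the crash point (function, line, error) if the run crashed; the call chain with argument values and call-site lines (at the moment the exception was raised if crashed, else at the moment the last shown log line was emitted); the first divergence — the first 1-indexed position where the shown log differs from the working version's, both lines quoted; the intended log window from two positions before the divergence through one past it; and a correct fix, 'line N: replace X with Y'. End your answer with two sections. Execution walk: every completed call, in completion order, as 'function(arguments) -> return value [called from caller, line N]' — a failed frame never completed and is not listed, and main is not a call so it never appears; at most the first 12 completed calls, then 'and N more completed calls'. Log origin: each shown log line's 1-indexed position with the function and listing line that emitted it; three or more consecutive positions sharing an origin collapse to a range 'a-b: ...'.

Answer: the defect is in audit_lot at line 27.
The tell: The log ends early — 7 lines, where the working version next logs 'pick_anchor called with 43, 31'.
Crash: audit_lot, line 27, AssertionError.
Call chain: main -> audit_lot(43, 12) (called at line 46).
First divergence: position 8 (shown log ended at 7 lines; the working version continues: 'pick_anchor called with 43, 31').
Intended log window:
  6: intermediate pair 43, 12
  7: audit_lot: inputs 43 and 12
  8: pick_anchor called with 43, 31
  9: stage result 1
Execution walk:
  merge_totals([12, 7, 6, 8, 10]) -> 43  [called from main, line 43]
  probe_limits([12, 7, 6, 8, 10], 10) -> 12  [called from main, line 44]
Log origins:
  1 — main, line 42
  2 — merge_totals, line 2
  3 — merge_totals, line 6
  4 — probe_limits, line 10
  5 — probe_limits, line 15
  6 — main, line 45
  7 — audit_lot, line 25
A correct fix: line 27: replace `==` with `<=`.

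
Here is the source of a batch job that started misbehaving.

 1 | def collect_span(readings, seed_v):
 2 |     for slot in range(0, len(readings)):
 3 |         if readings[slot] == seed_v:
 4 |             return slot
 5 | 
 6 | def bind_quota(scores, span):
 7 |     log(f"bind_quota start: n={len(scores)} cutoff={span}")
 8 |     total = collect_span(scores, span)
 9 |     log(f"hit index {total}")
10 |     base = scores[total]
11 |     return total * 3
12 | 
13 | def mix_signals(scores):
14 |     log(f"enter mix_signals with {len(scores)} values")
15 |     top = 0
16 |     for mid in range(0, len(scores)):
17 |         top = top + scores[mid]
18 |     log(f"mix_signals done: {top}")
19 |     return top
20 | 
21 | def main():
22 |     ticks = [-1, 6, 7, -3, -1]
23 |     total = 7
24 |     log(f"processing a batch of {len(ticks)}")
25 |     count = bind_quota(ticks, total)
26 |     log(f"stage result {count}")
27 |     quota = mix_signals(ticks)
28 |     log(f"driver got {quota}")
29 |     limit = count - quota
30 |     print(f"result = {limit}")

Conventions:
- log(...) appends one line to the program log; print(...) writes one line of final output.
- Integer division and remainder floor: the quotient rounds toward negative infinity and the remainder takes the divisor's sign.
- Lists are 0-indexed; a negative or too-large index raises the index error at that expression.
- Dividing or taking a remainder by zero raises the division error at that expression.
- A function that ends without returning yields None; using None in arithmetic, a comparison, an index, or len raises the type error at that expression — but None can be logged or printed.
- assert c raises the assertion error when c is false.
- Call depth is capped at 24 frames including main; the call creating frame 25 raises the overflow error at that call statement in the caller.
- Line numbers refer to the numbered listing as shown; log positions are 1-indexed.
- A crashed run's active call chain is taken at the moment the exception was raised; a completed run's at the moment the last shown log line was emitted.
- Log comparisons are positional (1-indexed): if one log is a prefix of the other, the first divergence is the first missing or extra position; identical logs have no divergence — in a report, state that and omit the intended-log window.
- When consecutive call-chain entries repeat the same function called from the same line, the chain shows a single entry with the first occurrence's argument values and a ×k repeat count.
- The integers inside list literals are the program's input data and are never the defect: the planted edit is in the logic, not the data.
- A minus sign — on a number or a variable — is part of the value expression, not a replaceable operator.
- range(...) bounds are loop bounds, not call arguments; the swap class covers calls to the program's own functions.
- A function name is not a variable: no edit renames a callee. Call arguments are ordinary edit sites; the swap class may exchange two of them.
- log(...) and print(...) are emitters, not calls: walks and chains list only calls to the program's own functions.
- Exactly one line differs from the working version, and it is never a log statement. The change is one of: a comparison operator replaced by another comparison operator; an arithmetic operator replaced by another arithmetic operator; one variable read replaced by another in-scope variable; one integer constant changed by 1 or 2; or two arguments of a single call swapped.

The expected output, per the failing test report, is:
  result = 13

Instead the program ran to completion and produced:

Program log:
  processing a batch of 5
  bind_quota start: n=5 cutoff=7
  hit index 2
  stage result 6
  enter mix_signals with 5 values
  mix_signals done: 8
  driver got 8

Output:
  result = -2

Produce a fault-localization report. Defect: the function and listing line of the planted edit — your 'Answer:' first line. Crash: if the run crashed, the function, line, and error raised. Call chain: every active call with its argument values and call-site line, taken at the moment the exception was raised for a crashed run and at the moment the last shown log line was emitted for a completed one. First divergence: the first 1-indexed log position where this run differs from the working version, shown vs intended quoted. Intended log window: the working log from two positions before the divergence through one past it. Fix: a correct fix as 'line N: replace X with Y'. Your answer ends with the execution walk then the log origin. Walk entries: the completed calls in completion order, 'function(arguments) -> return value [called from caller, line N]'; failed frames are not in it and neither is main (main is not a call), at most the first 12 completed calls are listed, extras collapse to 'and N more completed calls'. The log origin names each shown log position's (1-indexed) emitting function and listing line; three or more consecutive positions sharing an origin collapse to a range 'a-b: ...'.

Answer: the defect is in bind_quota at line 11.
Key observation: The log first diverges at position 4: the faulty run prints 'stage result 6' where the working version prints 'stage result 21'.
Call chain: main.
First divergence: position 4; shown 'stage result 6' vs intended 'stage result 21'.
Intended log window:
  2: bind_quota start: n=5 cutoff=7
  3: hit index 2
  4: stage result 21
  5: enter mix_signals with 5 values
Execution walk:
  collect_span([-1, 6, 7, -3, -1], 7) -> 2  [called from bind_quota, line 8]
  bind_quota([-1, 6, 7, -3, -1], 7) -> 6  [called from main, line 25]
  mix_signals([-1, 6, 7, -3, -1]) -> 8  [called from main, line 27]
Log origin:
  1 — main, line 24
  2 — bind_quota, line 7
  3 — bind_quota, line 9
  4 — main, line 26
  5 — mix_signals, line 14
  6 — mix_signals, line 18
  7 — main, line 28
A correct fix: line 11: replace `total` with `base`.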